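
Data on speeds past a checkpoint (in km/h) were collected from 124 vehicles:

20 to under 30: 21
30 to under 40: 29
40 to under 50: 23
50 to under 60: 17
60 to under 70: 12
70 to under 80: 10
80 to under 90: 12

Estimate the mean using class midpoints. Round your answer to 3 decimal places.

48.871

Midpoints: 25, 35, 45, 55, 65, 75, 85
Σfm = 21×25 + 29×35 + 23×45 + 17×55 + 12×65 + 10×75 + 12×85 = 6060
n = Σf = 124
Mean = 6060 / 124 = 48.8710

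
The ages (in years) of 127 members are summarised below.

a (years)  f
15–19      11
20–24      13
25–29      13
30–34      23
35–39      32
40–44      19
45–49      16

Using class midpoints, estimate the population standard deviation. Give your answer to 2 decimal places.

Midpoints: 17, 22, 27, 32, 37, 42, 47
n = 127, Σfm = 4294, mean = 33.8110
Σfm² = 155168
Σf(m − x̄)² = Σfm² − (Σfm)²/n = 155168 − 4294²/127 = 9983.4646
Population variance = 9983.4646 / 127 = 78.6100
Standard deviation = √78.6100 = 8.8662

8.87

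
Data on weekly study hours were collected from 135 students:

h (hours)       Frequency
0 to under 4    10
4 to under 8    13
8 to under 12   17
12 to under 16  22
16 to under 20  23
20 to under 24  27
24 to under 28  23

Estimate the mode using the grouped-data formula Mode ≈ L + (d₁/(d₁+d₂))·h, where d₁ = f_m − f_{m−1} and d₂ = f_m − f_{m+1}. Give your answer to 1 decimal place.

Modal class: 20 to under 24 (highest frequency 27).
d₁ = 27 − 23 = 4, d₂ = 27 − 23 = 4
Mode ≈ 20 + (4/(4+4)) × 4 = 20 + 2.0000 = 22.0000

22.0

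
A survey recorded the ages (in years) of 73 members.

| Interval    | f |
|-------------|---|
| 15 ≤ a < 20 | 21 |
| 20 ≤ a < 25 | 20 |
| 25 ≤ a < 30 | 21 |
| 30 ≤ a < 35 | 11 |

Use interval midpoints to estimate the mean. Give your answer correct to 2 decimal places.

Midpoints: 17.5, 22.5, 27.5, 32.5
Σfm = 21×17.5 + 20×22.5 + 21×27.5 + 11×32.5 = 1752.5
n = Σf = 73
Mean = 1752.5 / 73 = 24.0068

24.01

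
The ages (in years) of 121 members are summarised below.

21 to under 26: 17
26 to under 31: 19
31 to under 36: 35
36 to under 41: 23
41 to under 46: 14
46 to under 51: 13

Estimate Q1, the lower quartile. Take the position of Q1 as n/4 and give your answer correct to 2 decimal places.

29.49

Cumulative frequencies: 17, 36, 71, 94, 108, 121
n = 121; position = n/4 = 30.25.
This falls in the class 26 to under 31: L = 26, F = 17, f = 19, h = 5.
Lower quartile ≈ 26 + ((30.25 − 17) / 19) × 5 = 29.4868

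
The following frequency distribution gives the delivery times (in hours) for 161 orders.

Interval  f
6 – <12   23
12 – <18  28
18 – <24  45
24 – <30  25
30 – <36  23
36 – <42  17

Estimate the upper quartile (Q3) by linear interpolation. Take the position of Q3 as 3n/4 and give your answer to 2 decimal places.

29.94

Cumulative frequencies: 23, 51, 96, 121, 144, 161
n = 161; position = 3n/4 = 120.75.
This falls in the class 24 – <30: L = 24, F = 96, f = 25, h = 6.
Upper quartile ≈ 24 + ((120.75 − 96) / 25) × 6 = 29.9400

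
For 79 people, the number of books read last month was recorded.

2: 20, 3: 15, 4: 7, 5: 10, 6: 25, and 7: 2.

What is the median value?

Cumulative frequencies: 20, 35, 42, 52, 77, 79
n = 79, so the median is the value in position (n+1)/2 = 40.
Position 40 falls at value 4.

4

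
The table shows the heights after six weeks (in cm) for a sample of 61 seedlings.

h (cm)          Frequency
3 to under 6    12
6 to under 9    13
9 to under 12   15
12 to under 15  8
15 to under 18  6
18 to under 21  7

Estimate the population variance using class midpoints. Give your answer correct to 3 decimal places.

22.978

Midpoints: 4.5, 7.5, 10.5, 13.5, 16.5, 19.5
n = 61, Σfm = 652.5, mean = 10.6967
Σfm² = 8381.25
Σf(m − x̄)² = Σfm² − (Σfm)²/n = 8381.25 − 652.5²/61 = 1401.6393
Population variance = 1401.6393 / 61 = 22.9777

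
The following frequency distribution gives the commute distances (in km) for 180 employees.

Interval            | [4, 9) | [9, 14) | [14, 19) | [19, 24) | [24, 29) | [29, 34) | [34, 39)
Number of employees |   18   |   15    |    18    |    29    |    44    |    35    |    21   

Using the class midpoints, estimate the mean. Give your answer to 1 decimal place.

Midpoints: 6.5, 11.5, 16.5, 21.5, 26.5, 31.5, 36.5
Σfm = 18×6.5 + 15×11.5 + 18×16.5 + 29×21.5 + 44×26.5 + 35×31.5 + 21×36.5 = 4245
n = Σf = 180
Mean = 4245 / 180 = 23.5833

23.6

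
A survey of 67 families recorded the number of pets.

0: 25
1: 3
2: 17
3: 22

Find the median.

Cumulative frequencies: 25, 28, 45, 67
n = 67, so the median is the value in position (n+1)/2 = 34.
Position 34 falls at value 2.

2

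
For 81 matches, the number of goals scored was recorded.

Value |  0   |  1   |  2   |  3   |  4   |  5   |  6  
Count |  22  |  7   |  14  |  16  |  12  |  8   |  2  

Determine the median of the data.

2

Cumulative frequencies: 22, 29, 43, 59, 71, 79, 81
n = 81, so the median is the value in position (n+1)/2 = 41.
Position 41 falls at value 2.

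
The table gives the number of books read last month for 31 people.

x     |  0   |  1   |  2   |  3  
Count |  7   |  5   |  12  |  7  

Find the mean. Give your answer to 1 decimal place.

1.6

Values: 0, 1, 2, 3
Σfx = 7×0 + 5×1 + 12×2 + 7×3 = 50
n = Σf = 31
Mean = 50 / 31 = 1.6129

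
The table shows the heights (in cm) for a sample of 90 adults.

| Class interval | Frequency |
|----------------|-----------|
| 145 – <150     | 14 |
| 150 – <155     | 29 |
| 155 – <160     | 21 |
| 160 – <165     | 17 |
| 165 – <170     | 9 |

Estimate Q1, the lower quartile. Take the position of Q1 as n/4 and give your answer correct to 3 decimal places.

Cumulative frequencies: 14, 43, 64, 81, 90
n = 90; position = n/4 = 22.5.
This falls in the class 150 – <155: L = 150, F = 14, f = 29, h = 5.
Lower quartile ≈ 150 + ((22.5 − 14) / 29) × 5 = 151.4655

151.466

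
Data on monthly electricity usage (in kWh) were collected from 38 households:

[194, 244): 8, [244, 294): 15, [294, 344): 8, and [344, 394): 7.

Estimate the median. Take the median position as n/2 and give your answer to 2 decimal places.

280.67

Cumulative frequencies: 8, 23, 31, 38
n = 38; position = n/2 = 19.
This falls in the class [244, 294): L = 244, F = 8, f = 15, h = 50.
Median ≈ 244 + ((19 − 8) / 15) × 50 = 280.6667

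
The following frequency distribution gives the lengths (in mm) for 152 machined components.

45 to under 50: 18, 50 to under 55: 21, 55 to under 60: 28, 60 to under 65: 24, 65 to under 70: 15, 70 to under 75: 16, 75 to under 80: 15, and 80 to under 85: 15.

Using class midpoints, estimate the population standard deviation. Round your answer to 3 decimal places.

Midpoints: 47.5, 52.5, 57.5, 62.5, 67.5, 72.5, 77.5, 82.5
n = 152, Σfm = 9640, mean = 63.4211
Σfm² = 629450
Σf(m − x̄)² = Σfm² − (Σfm)²/n = 629450 − 9640²/152 = 18071.0526
Population variance = 18071.0526 / 152 = 118.8885
Standard deviation = √118.8885 = 10.9036

10.904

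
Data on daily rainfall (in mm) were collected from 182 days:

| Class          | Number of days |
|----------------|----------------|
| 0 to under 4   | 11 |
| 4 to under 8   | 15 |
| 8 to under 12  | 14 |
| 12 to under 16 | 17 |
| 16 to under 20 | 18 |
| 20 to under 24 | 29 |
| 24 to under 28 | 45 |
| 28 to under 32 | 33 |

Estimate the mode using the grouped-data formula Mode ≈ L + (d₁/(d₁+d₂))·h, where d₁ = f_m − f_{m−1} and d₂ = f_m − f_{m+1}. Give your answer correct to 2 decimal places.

Modal class: 24 to under 28 (highest frequency 45).
d₁ = 45 − 29 = 16, d₂ = 45 − 33 = 12
Mode ≈ 24 + (16/(16+12)) × 4 = 24 + 2.2857 = 26.2857

26.29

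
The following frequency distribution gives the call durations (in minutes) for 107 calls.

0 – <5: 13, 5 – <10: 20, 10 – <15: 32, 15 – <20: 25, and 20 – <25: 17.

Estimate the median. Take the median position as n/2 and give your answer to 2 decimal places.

13.20

Cumulative frequencies: 13, 33, 65, 90, 107
n = 107; position = n/2 = 53.5.
This falls in the class 10 – <15: L = 10, F = 33, f = 32, h = 5.
Median ≈ 10 + ((53.5 − 33) / 32) × 5 = 13.2031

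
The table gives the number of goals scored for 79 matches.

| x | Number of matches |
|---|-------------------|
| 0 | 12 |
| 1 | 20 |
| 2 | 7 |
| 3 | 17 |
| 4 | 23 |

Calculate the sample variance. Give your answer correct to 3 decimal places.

2.211

Values: 0, 1, 2, 3, 4
n = 79, Σfx = 177, mean = 2.2405
Σfx² = 569
Σf(x − x̄)² = Σfx² − (Σfx)²/n = 569 − 177²/79 = 172.4304
Sample variance = 172.4304 / 78 = 2.2106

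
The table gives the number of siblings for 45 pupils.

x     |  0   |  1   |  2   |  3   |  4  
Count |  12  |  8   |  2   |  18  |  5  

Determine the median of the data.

Cumulative frequencies: 12, 20, 22, 40, 45
n = 45, so the median is the value in position (n+1)/2 = 23.
Position 23 falls at value 3.

3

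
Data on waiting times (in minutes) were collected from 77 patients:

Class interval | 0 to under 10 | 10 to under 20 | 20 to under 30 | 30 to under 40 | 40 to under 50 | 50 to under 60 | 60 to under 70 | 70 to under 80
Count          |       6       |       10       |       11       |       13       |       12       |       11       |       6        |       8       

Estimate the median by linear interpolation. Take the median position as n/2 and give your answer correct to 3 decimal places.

38.846

Cumulative frequencies: 6, 16, 27, 40, 52, 63, 69, 77
n = 77; position = n/2 = 38.5.
This falls in the class 30 to under 40: L = 30, F = 27, f = 13, h = 10.
Median ≈ 30 + ((38.5 − 27) / 13) × 10 = 38.8462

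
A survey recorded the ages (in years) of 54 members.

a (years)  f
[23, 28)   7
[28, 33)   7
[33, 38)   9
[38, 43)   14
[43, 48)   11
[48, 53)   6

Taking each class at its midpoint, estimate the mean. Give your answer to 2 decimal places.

Midpoints: 25.5, 30.5, 35.5, 40.5, 45.5, 50.5
Σfm = 7×25.5 + 7×30.5 + 9×35.5 + 14×40.5 + 11×45.5 + 6×50.5 = 2082
n = Σf = 54
Mean = 2082 / 54 = 38.5556

38.56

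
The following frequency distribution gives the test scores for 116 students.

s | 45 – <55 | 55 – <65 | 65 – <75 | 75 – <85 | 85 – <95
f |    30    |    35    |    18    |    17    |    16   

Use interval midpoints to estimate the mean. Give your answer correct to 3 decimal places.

66.034

Midpoints: 50, 60, 70, 80, 90
Σfm = 30×50 + 35×60 + 18×70 + 17×80 + 16×90 = 7660
n = Σf = 116
Mean = 7660 / 116 = 66.0345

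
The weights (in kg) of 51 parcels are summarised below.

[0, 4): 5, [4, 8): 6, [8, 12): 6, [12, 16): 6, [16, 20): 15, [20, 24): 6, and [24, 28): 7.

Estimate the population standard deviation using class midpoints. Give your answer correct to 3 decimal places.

Midpoints: 2, 6, 10, 14, 18, 22, 26
n = 51, Σfm = 774, mean = 15.1765
Σfm² = 14508
Σf(m − x̄)² = Σfm² − (Σfm)²/n = 14508 − 774²/51 = 2761.4118
Population variance = 2761.4118 / 51 = 54.1453
Standard deviation = √54.1453 = 7.3584

7.358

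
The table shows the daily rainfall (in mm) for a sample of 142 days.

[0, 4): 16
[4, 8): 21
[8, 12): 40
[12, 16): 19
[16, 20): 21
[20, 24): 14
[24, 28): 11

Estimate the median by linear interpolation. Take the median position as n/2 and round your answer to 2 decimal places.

11.40

Cumulative frequencies: 16, 37, 77, 96, 117, 131, 142
n = 142; position = n/2 = 71.
This falls in the class [8, 12): L = 8, F = 37, f = 40, h = 4.
Median ≈ 8 + ((71 − 37) / 40) × 4 = 11.4000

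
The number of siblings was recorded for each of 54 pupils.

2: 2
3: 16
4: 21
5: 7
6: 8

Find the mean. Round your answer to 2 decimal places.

Values: 2, 3, 4, 5, 6
Σfx = 2×2 + 16×3 + 21×4 + 7×5 + 8×6 = 219
n = Σf = 54
Mean = 219 / 54 = 4.0556

4.06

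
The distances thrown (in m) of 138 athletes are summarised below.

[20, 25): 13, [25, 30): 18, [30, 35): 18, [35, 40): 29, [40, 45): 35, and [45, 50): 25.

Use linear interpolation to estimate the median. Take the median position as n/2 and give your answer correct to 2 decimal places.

Cumulative frequencies: 13, 31, 49, 78, 113, 138
n = 138; position = n/2 = 69.
This falls in the class [35, 40): L = 35, F = 49, f = 29, h = 5.
Median ≈ 35 + ((69 − 49) / 29) × 5 = 38.4483

38.45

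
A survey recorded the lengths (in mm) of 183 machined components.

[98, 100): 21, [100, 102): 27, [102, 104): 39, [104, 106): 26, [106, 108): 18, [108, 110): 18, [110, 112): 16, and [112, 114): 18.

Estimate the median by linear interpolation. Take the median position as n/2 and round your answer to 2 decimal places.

104.35

Cumulative frequencies: 21, 48, 87, 113, 131, 149, 165, 183
n = 183; position = n/2 = 91.5.
This falls in the class [104, 106): L = 104, F = 87, f = 26, h = 2.
Median ≈ 104 + ((91.5 − 87) / 26) × 2 = 104.3462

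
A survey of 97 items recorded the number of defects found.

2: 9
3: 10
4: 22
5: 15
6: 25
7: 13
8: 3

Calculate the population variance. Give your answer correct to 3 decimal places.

Values: 2, 3, 4, 5, 6, 7, 8
n = 97, Σfx = 476, mean = 4.9072
Σfx² = 2582
Σf(x − x̄)² = Σfx² − (Σfx)²/n = 2582 − 476²/97 = 246.1649
Population variance = 246.1649 / 97 = 2.5378

2.538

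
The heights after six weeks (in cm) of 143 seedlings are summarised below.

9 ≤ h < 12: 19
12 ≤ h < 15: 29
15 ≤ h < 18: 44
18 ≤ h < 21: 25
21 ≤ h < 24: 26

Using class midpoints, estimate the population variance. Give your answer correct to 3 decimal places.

Midpoints: 10.5, 13.5, 16.5, 19.5, 22.5
n = 143, Σfm = 2389.5, mean = 16.7098
Σfm² = 42027.75
Σf(m − x̄)² = Σfm² − (Σfm)²/n = 42027.75 − 2389.5²/143 = 2099.7063
Population variance = 2099.7063 / 143 = 14.6833

14.683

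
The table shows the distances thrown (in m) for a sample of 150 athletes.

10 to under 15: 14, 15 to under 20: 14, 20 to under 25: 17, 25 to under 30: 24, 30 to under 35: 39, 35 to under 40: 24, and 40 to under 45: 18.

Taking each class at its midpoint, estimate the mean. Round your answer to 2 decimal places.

29.30

Midpoints: 12.5, 17.5, 22.5, 27.5, 32.5, 37.5, 42.5
Σfm = 14×12.5 + 14×17.5 + 17×22.5 + 24×27.5 + 39×32.5 + 24×37.5 + 18×42.5 = 4395
n = Σf = 150
Mean = 4395 / 150 = 29.3000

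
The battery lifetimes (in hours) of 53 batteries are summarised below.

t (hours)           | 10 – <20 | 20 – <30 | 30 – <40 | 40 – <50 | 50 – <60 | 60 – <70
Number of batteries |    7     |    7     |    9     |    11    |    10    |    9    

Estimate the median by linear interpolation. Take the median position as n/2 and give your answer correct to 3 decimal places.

43.182

Cumulative frequencies: 7, 14, 23, 34, 44, 53
n = 53; position = n/2 = 26.5.
This falls in the class 40 – <50: L = 40, F = 23, f = 11, h = 10.
Median ≈ 40 + ((26.5 − 23) / 11) × 10 = 43.1818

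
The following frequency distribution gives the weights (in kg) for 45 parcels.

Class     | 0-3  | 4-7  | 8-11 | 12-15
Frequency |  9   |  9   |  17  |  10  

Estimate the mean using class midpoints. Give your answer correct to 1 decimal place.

Midpoints: 1.5, 5.5, 9.5, 13.5
Σfm = 9×1.5 + 9×5.5 + 17×9.5 + 10×13.5 = 359.5
n = Σf = 45
Mean = 359.5 / 45 = 7.9889

8.0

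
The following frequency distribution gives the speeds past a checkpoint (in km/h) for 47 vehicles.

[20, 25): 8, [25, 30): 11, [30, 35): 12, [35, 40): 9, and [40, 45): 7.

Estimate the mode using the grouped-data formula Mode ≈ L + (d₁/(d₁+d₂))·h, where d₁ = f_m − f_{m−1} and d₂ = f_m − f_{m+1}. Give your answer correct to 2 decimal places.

Modal class: [30, 35) (highest frequency 12).
d₁ = 12 − 11 = 1, d₂ = 12 − 9 = 3
Mode ≈ 30 + (1/(1+3)) × 5 = 30 + 1.2500 = 31.2500

31.25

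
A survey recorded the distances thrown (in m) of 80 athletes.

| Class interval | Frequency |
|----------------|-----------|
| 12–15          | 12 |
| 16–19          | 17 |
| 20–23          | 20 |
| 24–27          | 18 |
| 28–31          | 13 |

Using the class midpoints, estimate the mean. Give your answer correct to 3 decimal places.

21.650

Midpoints: 13.5, 17.5, 21.5, 25.5, 29.5
Σfm = 12×13.5 + 17×17.5 + 20×21.5 + 18×25.5 + 13×29.5 = 1732
n = Σf = 80
Mean = 1732 / 80 = 21.6500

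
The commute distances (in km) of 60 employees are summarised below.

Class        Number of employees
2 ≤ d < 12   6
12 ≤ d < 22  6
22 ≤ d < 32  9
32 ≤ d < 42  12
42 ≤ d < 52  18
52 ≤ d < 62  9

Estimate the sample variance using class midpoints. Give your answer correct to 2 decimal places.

Midpoints: 7, 17, 27, 37, 47, 57
n = 60, Σfm = 2190, mean = 36.5000
Σfm² = 94020
Σf(m − x̄)² = Σfm² − (Σfm)²/n = 94020 − 2190²/60 = 14085.0000
Sample variance = 14085.0000 / 59 = 238.7288

238.73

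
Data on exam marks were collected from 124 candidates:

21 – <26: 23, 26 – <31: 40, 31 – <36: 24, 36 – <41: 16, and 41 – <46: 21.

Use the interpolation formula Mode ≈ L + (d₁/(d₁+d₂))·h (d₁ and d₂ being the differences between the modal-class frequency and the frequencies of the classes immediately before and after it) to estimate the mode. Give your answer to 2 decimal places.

28.58

Modal class: 26 – <31 (highest frequency 40).
d₁ = 40 − 23 = 17, d₂ = 40 − 24 = 16
Mode ≈ 26 + (17/(17+16)) × 5 = 26 + 2.5758 = 28.5758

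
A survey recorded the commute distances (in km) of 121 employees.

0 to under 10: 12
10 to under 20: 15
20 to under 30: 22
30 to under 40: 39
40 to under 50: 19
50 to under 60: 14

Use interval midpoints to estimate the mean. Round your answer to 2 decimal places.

31.61

Midpoints: 5, 15, 25, 35, 45, 55
Σfm = 12×5 + 15×15 + 22×25 + 39×35 + 19×45 + 14×55 = 3825
n = Σf = 121
Mean = 3825 / 121 = 31.6116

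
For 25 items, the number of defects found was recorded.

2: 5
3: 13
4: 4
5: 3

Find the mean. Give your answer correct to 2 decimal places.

Values: 2, 3, 4, 5
Σfx = 5×2 + 13×3 + 4×4 + 3×5 = 80
n = Σf = 25
Mean = 80 / 25 = 3.2000

3.20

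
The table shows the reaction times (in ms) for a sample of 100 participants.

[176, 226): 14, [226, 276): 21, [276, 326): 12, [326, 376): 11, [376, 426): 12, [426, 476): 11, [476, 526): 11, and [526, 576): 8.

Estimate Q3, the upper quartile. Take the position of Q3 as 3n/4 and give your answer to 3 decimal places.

Cumulative frequencies: 14, 35, 47, 58, 70, 81, 92, 100
n = 100; position = 3n/4 = 75.
This falls in the class [426, 476): L = 426, F = 70, f = 11, h = 50.
Upper quartile ≈ 426 + ((75 − 70) / 11) × 50 = 448.7273

448.727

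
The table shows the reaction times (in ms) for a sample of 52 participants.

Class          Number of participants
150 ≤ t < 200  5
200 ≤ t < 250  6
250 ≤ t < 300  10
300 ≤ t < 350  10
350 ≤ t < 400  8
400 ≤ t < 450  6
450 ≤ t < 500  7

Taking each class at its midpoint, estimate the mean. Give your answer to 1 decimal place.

328.8

Midpoints: 175, 225, 275, 325, 375, 425, 475
Σfm = 5×175 + 6×225 + 10×275 + 10×325 + 8×375 + 6×425 + 7×475 = 17100
n = Σf = 52
Mean = 17100 / 52 = 328.8462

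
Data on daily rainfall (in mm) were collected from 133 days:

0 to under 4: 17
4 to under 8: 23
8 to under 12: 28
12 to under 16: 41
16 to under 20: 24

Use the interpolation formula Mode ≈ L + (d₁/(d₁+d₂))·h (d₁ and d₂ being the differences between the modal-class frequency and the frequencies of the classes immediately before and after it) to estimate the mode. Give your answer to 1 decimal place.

13.7

Modal class: 12 to under 16 (highest frequency 41).
d₁ = 41 − 28 = 13, d₂ = 41 − 24 = 17
Mode ≈ 12 + (13/(13+17)) × 4 = 12 + 1.7333 = 13.7333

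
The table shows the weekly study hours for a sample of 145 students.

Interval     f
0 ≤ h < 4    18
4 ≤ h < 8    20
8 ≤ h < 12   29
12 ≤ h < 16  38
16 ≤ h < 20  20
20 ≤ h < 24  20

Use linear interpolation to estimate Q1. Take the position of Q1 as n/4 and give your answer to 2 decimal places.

Cumulative frequencies: 18, 38, 67, 105, 125, 145
n = 145; position = n/4 = 36.25.
This falls in the class 4 ≤ h < 8: L = 4, F = 18, f = 20, h = 4.
Lower quartile ≈ 4 + ((36.25 − 18) / 20) × 4 = 7.6500

7.65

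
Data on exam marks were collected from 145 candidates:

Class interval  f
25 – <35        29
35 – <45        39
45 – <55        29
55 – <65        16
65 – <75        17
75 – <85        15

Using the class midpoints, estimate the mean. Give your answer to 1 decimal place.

49.9

Midpoints: 30, 40, 50, 60, 70, 80
Σfm = 29×30 + 39×40 + 29×50 + 16×60 + 17×70 + 15×80 = 7230
n = Σf = 145
Mean = 7230 / 145 = 49.8621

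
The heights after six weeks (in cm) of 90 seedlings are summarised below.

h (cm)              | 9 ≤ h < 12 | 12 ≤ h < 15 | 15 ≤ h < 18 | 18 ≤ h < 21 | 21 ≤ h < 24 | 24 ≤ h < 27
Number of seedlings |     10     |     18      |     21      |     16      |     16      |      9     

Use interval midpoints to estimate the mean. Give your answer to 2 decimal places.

Midpoints: 10.5, 13.5, 16.5, 19.5, 22.5, 25.5
Σfm = 10×10.5 + 18×13.5 + 21×16.5 + 16×19.5 + 16×22.5 + 9×25.5 = 1596
n = Σf = 90
Mean = 1596 / 90 = 17.7333

17.73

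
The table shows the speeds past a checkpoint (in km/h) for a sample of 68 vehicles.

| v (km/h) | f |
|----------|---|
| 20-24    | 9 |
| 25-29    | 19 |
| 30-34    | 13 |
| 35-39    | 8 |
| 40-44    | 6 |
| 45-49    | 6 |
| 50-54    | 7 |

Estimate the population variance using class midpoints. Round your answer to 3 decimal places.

88.468

Midpoints: 22, 27, 32, 37, 42, 47, 52
n = 68, Σfm = 2321, mean = 34.1324
Σfm² = 85237
Σf(m − x̄)² = Σfm² − (Σfm)²/n = 85237 − 2321²/68 = 6015.8088
Population variance = 6015.8088 / 68 = 88.4678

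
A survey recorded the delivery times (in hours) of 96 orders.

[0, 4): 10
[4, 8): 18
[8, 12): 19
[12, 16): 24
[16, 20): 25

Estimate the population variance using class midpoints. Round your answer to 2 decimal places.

28.08

Midpoints: 2, 6, 10, 14, 18
n = 96, Σfm = 1104, mean = 11.5000
Σfm² = 15392
Σf(m − x̄)² = Σfm² − (Σfm)²/n = 15392 − 1104²/96 = 2696.0000
Population variance = 2696.0000 / 96 = 28.0833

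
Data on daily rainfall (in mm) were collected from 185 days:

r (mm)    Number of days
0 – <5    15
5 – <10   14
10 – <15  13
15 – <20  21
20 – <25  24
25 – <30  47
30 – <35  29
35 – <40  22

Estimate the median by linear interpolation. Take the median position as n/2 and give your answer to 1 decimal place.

25.6

Cumulative frequencies: 15, 29, 42, 63, 87, 134, 163, 185
n = 185; position = n/2 = 92.5.
This falls in the class 25 – <30: L = 25, F = 87, f = 47, h = 5.
Median ≈ 25 + ((92.5 − 87) / 47) × 5 = 25.5851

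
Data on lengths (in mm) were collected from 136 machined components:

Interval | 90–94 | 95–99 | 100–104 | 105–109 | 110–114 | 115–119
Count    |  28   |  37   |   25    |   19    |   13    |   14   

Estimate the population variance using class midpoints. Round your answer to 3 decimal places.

Midpoints: 92, 97, 102, 107, 112, 117
n = 136, Σfm = 13842, mean = 101.7794
Σfm² = 1417474
Σf(m − x̄)² = Σfm² − (Σfm)²/n = 1417474 − 13842²/136 = 8643.3824
Population variance = 8643.3824 / 136 = 63.5543

63.554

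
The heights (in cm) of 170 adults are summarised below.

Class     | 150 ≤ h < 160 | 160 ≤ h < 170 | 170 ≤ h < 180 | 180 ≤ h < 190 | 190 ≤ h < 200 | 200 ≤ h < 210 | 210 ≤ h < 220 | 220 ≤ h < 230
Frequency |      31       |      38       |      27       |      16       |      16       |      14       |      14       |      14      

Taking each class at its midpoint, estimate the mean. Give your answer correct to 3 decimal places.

181.824

Midpoints: 155, 165, 175, 185, 195, 205, 215, 225
Σfm = 31×155 + 38×165 + 27×175 + 16×185 + 16×195 + 14×205 + 14×215 + 14×225 = 30910
n = Σf = 170
Mean = 30910 / 170 = 181.8235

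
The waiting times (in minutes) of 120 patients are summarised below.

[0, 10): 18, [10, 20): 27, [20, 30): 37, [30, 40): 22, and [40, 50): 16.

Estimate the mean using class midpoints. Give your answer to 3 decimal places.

24.250

Midpoints: 5, 15, 25, 35, 45
Σfm = 18×5 + 27×15 + 37×25 + 22×35 + 16×45 = 2910
n = Σf = 120
Mean = 2910 / 120 = 24.2500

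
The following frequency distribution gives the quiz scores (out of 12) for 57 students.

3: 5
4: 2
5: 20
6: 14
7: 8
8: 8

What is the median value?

Cumulative frequencies: 5, 7, 27, 41, 49, 57
n = 57, so the median is the value in position (n+1)/2 = 29.
Position 29 falls at value 6.

6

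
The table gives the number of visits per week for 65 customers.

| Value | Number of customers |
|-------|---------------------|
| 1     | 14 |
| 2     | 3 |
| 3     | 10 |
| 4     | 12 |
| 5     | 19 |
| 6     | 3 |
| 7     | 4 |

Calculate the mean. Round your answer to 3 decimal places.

3.677

Values: 1, 2, 3, 4, 5, 6, 7
Σfx = 14×1 + 3×2 + 10×3 + 12×4 + 19×5 + 3×6 + 4×7 = 239
n = Σf = 65
Mean = 239 / 65 = 3.6769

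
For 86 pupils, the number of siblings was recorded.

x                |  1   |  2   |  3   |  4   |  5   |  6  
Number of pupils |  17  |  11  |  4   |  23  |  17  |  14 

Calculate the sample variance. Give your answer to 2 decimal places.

3.08

Values: 1, 2, 3, 4, 5, 6
n = 86, Σfx = 312, mean = 3.6279
Σfx² = 1394
Σf(x − x̄)² = Σfx² − (Σfx)²/n = 1394 − 312²/86 = 262.0930
Sample variance = 262.0930 / 85 = 3.0834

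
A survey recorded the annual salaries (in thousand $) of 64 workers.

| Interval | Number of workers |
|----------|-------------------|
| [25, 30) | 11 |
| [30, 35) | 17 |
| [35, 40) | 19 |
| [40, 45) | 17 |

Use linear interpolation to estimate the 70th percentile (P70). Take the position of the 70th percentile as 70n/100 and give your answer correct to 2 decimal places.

Cumulative frequencies: 11, 28, 47, 64
n = 64; position = 70n/100 = 44.8.
This falls in the class [35, 40): L = 35, F = 28, f = 19, h = 5.
70th percentile ≈ 35 + ((44.8 − 28) / 19) × 5 = 39.4211

39.42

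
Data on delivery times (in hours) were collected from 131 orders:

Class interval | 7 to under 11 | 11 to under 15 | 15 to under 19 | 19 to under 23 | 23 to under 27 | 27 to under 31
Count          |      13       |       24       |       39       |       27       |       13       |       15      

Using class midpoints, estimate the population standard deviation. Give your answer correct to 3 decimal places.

5.768

Midpoints: 9, 13, 17, 21, 25, 29
n = 131, Σfm = 2419, mean = 18.4656
Σfm² = 49027
Σf(m − x̄)² = Σfm² − (Σfm)²/n = 49027 − 2419²/131 = 4358.5954
Population variance = 4358.5954 / 131 = 33.2717
Standard deviation = √33.2717 = 5.7682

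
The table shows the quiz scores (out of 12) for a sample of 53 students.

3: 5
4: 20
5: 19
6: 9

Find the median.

5

Cumulative frequencies: 5, 25, 44, 53
n = 53, so the median is the value in position (n+1)/2 = 27.
Position 27 falls at value 5.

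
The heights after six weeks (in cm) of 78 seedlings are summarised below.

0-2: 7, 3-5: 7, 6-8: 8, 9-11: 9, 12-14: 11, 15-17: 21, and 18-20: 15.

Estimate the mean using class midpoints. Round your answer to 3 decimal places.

Midpoints: 1, 4, 7, 10, 13, 16, 19
Σfm = 7×1 + 7×4 + 8×7 + 9×10 + 11×13 + 21×16 + 15×19 = 945
n = Σf = 78
Mean = 945 / 78 = 12.1154

12.115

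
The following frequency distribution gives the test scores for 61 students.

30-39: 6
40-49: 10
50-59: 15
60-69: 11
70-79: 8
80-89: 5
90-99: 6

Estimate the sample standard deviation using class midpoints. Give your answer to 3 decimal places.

17.619

Midpoints: 34.5, 44.5, 54.5, 64.5, 74.5, 84.5, 94.5
n = 61, Σfm = 3764.5, mean = 61.7131
Σfm² = 250945.25
Σf(m − x̄)² = Σfm² − (Σfm)²/n = 250945.25 − 3764.5²/61 = 18626.2295
Sample variance = 18626.2295 / 60 = 310.4372
Standard deviation = √310.4372 = 17.6192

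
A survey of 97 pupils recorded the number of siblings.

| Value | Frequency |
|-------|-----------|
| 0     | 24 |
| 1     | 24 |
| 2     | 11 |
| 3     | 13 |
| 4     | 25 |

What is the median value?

2

Cumulative frequencies: 24, 48, 59, 72, 97
n = 97, so the median is the value in position (n+1)/2 = 49.
Position 49 falls at value 2.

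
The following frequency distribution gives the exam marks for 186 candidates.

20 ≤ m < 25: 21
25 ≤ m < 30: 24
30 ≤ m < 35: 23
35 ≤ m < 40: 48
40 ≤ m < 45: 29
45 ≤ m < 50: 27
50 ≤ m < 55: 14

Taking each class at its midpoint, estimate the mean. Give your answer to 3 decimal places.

37.258

Midpoints: 22.5, 27.5, 32.5, 37.5, 42.5, 47.5, 52.5
Σfm = 21×22.5 + 24×27.5 + 23×32.5 + 48×37.5 + 29×42.5 + 27×47.5 + 14×52.5 = 6930
n = Σf = 186
Mean = 6930 / 186 = 37.2581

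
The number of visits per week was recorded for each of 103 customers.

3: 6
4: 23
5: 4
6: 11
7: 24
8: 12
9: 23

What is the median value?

Cumulative frequencies: 6, 29, 33, 44, 68, 80, 103
n = 103, so the median is the value in position (n+1)/2 = 52.
Position 52 falls at value 7.

7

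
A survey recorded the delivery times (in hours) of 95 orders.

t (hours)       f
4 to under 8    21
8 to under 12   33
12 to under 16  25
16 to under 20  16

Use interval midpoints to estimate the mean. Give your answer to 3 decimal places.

Midpoints: 6, 10, 14, 18
Σfm = 21×6 + 33×10 + 25×14 + 16×18 = 1094
n = Σf = 95
Mean = 1094 / 95 = 11.5158

11.516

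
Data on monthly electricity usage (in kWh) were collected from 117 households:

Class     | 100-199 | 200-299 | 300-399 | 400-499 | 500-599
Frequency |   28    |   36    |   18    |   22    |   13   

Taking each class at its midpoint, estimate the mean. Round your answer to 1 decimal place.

Midpoints: 149.5, 249.5, 349.5, 449.5, 549.5
Σfm = 28×149.5 + 36×249.5 + 18×349.5 + 22×449.5 + 13×549.5 = 36491.5
n = Σf = 117
Mean = 36491.5 / 117 = 311.8932

311.9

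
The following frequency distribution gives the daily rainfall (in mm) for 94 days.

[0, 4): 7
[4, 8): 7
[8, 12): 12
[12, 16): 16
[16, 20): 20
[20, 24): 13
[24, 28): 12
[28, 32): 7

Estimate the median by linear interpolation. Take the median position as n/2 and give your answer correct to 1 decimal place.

17.0

Cumulative frequencies: 7, 14, 26, 42, 62, 75, 87, 94
n = 94; position = n/2 = 47.
This falls in the class [16, 20): L = 16, F = 42, f = 20, h = 4.
Median ≈ 16 + ((47 − 42) / 20) × 4 = 17.0000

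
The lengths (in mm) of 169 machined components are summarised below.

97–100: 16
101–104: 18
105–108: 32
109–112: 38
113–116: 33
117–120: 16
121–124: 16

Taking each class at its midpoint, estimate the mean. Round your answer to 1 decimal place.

110.4

Midpoints: 98.5, 102.5, 106.5, 110.5, 114.5, 118.5, 122.5
Σfm = 16×98.5 + 18×102.5 + 32×106.5 + 38×110.5 + 33×114.5 + 16×118.5 + 16×122.5 = 18662.5
n = Σf = 169
Mean = 18662.5 / 169 = 110.4290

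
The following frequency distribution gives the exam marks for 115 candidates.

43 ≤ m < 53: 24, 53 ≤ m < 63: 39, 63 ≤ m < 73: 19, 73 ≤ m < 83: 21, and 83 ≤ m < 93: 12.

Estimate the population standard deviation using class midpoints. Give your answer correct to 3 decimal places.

Midpoints: 48, 58, 68, 78, 88
n = 115, Σfm = 7400, mean = 64.3478
Σfm² = 495040
Σf(m − x̄)² = Σfm² − (Σfm)²/n = 495040 − 7400²/115 = 18866.0870
Population variance = 18866.0870 / 115 = 164.0529
Standard deviation = √164.0529 = 12.8083

12.808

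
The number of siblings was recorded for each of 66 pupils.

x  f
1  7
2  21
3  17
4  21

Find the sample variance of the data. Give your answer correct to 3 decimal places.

1.031

Values: 1, 2, 3, 4
n = 66, Σfx = 184, mean = 2.7879
Σfx² = 580
Σf(x − x̄)² = Σfx² − (Σfx)²/n = 580 − 184²/66 = 67.0303
Sample variance = 67.0303 / 65 = 1.0312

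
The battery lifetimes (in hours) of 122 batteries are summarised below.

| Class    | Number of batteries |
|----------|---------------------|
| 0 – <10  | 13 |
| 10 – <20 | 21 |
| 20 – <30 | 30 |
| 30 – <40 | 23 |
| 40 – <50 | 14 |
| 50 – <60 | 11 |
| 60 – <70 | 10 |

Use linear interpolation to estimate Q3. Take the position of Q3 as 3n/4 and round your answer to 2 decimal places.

43.21

Cumulative frequencies: 13, 34, 64, 87, 101, 112, 122
n = 122; position = 3n/4 = 91.5.
This falls in the class 40 – <50: L = 40, F = 87, f = 14, h = 10.
Upper quartile ≈ 40 + ((91.5 − 87) / 14) × 10 = 43.2143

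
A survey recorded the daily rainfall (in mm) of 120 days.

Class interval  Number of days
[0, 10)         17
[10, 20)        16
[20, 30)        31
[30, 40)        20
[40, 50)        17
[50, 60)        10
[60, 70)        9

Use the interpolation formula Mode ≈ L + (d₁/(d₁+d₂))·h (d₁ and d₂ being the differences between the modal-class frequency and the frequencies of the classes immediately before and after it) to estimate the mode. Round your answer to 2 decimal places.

25.77

Modal class: [20, 30) (highest frequency 31).
d₁ = 31 − 16 = 15, d₂ = 31 − 20 = 11
Mode ≈ 20 + (15/(15+11)) × 10 = 20 + 5.7692 = 25.7692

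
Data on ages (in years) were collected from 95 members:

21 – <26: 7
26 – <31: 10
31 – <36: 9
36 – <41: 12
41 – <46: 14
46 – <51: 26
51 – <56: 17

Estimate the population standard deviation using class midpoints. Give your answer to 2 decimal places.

9.40

Midpoints: 23.5, 28.5, 33.5, 38.5, 43.5, 48.5, 53.5
n = 95, Σfm = 3992.5, mean = 42.0263
Σfm² = 176183.75
Σf(m − x̄)² = Σfm² − (Σfm)²/n = 176183.75 − 3992.5²/95 = 8393.6842
Population variance = 8393.6842 / 95 = 88.3546
Standard deviation = √88.3546 = 9.3997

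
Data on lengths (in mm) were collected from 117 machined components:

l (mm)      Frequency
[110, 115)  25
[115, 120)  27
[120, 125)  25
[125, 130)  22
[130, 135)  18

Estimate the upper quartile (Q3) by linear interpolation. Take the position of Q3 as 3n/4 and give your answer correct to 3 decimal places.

127.443

Cumulative frequencies: 25, 52, 77, 99, 117
n = 117; position = 3n/4 = 87.75.
This falls in the class [125, 130): L = 125, F = 77, f = 22, h = 5.
Upper quartile ≈ 125 + ((87.75 − 77) / 22) × 5 = 127.4432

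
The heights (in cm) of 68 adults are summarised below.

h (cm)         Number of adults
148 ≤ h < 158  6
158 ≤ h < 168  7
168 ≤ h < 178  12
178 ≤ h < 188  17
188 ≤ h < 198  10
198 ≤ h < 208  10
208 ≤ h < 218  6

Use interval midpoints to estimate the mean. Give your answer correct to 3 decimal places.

Midpoints: 153, 163, 173, 183, 193, 203, 213
Σfm = 6×153 + 7×163 + 12×173 + 17×183 + 10×193 + 10×203 + 6×213 = 12484
n = Σf = 68
Mean = 12484 / 68 = 183.5882

183.588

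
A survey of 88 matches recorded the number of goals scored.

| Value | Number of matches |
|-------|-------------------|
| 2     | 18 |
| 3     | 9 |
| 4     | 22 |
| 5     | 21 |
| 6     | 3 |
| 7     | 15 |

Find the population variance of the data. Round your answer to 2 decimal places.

2.74

Values: 2, 3, 4, 5, 6, 7
n = 88, Σfx = 379, mean = 4.3068
Σfx² = 1873
Σf(x − x̄)² = Σfx² − (Σfx)²/n = 1873 − 379²/88 = 240.7159
Population variance = 240.7159 / 88 = 2.7354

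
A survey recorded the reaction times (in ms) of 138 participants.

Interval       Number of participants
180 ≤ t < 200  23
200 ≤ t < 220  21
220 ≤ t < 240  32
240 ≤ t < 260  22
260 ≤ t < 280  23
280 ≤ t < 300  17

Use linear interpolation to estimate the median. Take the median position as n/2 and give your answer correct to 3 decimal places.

235.625

Cumulative frequencies: 23, 44, 76, 98, 121, 138
n = 138; position = n/2 = 69.
This falls in the class 220 ≤ t < 240: L = 220, F = 44, f = 32, h = 20.
Median ≈ 220 + ((69 − 44) / 32) × 20 = 235.6250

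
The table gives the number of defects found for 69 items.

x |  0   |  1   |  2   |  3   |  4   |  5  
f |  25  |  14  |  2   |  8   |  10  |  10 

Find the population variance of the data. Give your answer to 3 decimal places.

3.645

Values: 0, 1, 2, 3, 4, 5
n = 69, Σfx = 132, mean = 1.9130
Σfx² = 504
Σf(x − x̄)² = Σfx² − (Σfx)²/n = 504 − 132²/69 = 251.4783
Population variance = 251.4783 / 69 = 3.6446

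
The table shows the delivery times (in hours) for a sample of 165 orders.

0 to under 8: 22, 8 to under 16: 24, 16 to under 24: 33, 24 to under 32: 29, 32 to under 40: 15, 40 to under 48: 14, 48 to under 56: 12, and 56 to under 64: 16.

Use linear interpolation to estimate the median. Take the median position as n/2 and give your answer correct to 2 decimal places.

Cumulative frequencies: 22, 46, 79, 108, 123, 137, 149, 165
n = 165; position = n/2 = 82.5.
This falls in the class 24 to under 32: L = 24, F = 79, f = 29, h = 8.
Median ≈ 24 + ((82.5 − 79) / 29) × 8 = 24.9655

24.97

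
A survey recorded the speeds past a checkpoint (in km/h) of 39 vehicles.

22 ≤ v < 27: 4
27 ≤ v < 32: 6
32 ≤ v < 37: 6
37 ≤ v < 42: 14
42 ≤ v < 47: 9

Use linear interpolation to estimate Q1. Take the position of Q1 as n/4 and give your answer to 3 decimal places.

Cumulative frequencies: 4, 10, 16, 30, 39
n = 39; position = n/4 = 9.75.
This falls in the class 27 ≤ v < 32: L = 27, F = 4, f = 6, h = 5.
Lower quartile ≈ 27 + ((9.75 − 4) / 6) × 5 = 31.7917

31.792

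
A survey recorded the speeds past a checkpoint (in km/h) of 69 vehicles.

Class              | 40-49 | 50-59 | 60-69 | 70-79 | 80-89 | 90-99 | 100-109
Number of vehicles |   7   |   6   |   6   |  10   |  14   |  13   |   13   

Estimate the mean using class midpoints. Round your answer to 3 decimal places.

80.297

Midpoints: 44.5, 54.5, 64.5, 74.5, 84.5, 94.5, 104.5
Σfm = 7×44.5 + 6×54.5 + 6×64.5 + 10×74.5 + 14×84.5 + 13×94.5 + 13×104.5 = 5540.5
n = Σf = 69
Mean = 5540.5 / 69 = 80.2971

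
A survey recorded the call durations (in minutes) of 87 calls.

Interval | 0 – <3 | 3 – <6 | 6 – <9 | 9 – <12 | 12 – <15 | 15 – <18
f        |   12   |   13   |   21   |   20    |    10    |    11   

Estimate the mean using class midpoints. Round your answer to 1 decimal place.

8.7

Midpoints: 1.5, 4.5, 7.5, 10.5, 13.5, 16.5
Σfm = 12×1.5 + 13×4.5 + 21×7.5 + 20×10.5 + 10×13.5 + 11×16.5 = 760.5
n = Σf = 87
Mean = 760.5 / 87 = 8.7414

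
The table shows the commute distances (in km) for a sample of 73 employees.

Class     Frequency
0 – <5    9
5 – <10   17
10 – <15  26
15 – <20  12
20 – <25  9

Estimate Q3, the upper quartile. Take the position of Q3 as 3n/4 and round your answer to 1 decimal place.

16.1

Cumulative frequencies: 9, 26, 52, 64, 73
n = 73; position = 3n/4 = 54.75.
This falls in the class 15 – <20: L = 15, F = 52, f = 12, h = 5.
Upper quartile ≈ 15 + ((54.75 − 52) / 12) × 5 = 16.1458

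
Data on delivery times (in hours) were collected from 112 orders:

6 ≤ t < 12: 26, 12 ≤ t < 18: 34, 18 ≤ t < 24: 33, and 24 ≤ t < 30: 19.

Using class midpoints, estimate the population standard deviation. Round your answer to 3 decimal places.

6.130

Midpoints: 9, 15, 21, 27
n = 112, Σfm = 1950, mean = 17.4107
Σfm² = 38160
Σf(m − x̄)² = Σfm² − (Σfm)²/n = 38160 − 1950²/112 = 4209.1071
Population variance = 4209.1071 / 112 = 37.5813
Standard deviation = √37.5813 = 6.1304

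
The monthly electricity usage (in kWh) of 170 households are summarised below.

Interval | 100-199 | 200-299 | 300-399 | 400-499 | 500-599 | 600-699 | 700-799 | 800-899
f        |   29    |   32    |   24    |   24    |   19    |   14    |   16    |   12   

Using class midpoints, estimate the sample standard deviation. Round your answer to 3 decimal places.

Midpoints: 149.5, 249.5, 349.5, 449.5, 549.5, 649.5, 749.5, 849.5
n = 170, Σfm = 73215, mean = 430.6765
Σfm² = 39711742.5
Σf(m − x̄)² = Σfm² − (Σfm)²/n = 39711742.5 − 73215²/170 = 8179764.7059
Sample variance = 8179764.7059 / 169 = 48400.9746
Standard deviation = √48400.9746 = 220.0022

220.002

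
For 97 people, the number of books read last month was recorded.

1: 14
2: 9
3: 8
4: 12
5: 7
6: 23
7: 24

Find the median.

Cumulative frequencies: 14, 23, 31, 43, 50, 73, 97
n = 97, so the median is the value in position (n+1)/2 = 49.
Position 49 falls at value 5.

5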